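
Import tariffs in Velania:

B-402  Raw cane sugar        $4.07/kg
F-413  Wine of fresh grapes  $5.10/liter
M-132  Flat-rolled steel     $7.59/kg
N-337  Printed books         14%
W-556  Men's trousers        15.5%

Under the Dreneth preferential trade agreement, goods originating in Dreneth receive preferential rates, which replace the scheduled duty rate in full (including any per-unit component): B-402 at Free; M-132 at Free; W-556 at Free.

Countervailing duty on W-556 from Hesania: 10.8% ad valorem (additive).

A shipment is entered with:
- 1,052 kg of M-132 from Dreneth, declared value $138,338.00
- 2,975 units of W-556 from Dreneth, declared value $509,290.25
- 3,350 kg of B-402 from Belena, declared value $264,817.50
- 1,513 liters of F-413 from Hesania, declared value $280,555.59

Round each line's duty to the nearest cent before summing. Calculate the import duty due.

$21,350.80

Line 1 (M-132, Dreneth, 1,052 kg, $138,338.00):
Base rate for M-132 is $7.59/kg.
Origin Dreneth qualifies under the Velania–Dreneth agreement and M-132 is covered: preferential rate Free applies instead.
Duty = $138,338.00 × 0% = $0.00.
Line 2 (W-556, Dreneth, 2,975 units, $509,290.25):
Base rate for W-556 is 15.5%.
Origin Dreneth qualifies under the Velania–Dreneth agreement and W-556 is covered: preferential rate Free applies instead.
The additional-duty order on W-556 targets Hesania, not Dreneth; it does not apply.
Duty = $509,290.25 × 0% = $0.00.
Line 3 (B-402, Belena, 3,350 kg, $264,817.50):
Base rate for B-402 is $4.07/kg.
B-402 has an FTA preferential rate, but origin Belena is not Dreneth; base rate stands.
Duty = 3,350 × $4.07 = $13,634.50.
Line 4 (F-413, Hesania, 1,513 liters, $280,555.59):
Base rate for F-413 is $5.10/liter.
Duty = 1,513 × $5.10 = $7,716.30.
Total = $0.00 + $0.00 + $13,634.50 + $7,716.30 = $21,350.80.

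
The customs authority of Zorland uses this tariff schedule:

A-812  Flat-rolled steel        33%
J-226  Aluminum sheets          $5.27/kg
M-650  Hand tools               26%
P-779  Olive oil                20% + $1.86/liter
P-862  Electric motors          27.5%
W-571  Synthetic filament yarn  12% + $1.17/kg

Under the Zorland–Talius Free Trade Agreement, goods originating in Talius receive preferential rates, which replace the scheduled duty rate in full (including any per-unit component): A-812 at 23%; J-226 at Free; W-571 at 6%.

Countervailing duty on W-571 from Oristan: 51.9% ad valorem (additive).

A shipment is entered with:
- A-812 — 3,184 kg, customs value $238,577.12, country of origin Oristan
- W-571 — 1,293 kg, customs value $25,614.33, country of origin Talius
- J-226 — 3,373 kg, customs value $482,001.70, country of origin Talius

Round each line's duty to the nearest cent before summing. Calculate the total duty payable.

Line 1 (A-812, Oristan, 3,184 kg, $238,577.12):
Base rate for A-812 is 33%.
A-812 has an FTA preferential rate, but origin Oristan is not Talius; base rate stands.
Duty = $238,577.12 × 33% = $78,730.45.
Line 2 (W-571, Talius, 1,293 kg, $25,614.33):
Base rate for W-571 is 12% + $1.17/kg.
Origin Talius qualifies under the Zorland–Talius agreement and W-571 is covered: preferential rate 6% applies instead.
The additional-duty order on W-571 targets Oristan, not Talius; it does not apply.
Duty = $25,614.33 × 6% = $1,536.86.
Line 3 (J-226, Talius, 3,373 kg, $482,001.70):
Base rate for J-226 is $5.27/kg.
Origin Talius qualifies under the Zorland–Talius agreement and J-226 is covered: preferential rate Free applies instead.
Duty = $482,001.70 × 0% = $0.00.
Total = $78,730.45 + $1,536.86 + $0.00 = $80,267.31.

$80,267.31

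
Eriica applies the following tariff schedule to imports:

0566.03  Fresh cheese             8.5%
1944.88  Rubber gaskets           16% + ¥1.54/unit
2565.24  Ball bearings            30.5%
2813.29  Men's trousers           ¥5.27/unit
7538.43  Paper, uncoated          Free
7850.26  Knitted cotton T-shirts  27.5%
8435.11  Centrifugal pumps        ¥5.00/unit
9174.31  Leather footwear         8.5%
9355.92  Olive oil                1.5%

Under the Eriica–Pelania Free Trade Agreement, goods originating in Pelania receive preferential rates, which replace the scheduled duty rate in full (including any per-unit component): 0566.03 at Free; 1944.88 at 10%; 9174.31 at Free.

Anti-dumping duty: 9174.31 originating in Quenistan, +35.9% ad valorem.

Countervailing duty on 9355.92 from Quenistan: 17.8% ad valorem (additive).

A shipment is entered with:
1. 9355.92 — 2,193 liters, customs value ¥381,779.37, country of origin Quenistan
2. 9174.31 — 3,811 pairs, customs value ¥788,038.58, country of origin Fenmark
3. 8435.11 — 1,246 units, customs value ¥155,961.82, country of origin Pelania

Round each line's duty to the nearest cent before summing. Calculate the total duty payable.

¥146,896.70

Line 1 (9355.92, Quenistan, 2,193 liters, ¥381,779.37):
Base rate for 9355.92 is 1.5%.
Additional duty on 9355.92 from Quenistan: +17.8%. Applied ad valorem rate: 1.5% + 17.8% = 19.3%.
Duty = ¥381,779.37 × 19.3% = ¥73,683.42.
Line 2 (9174.31, Fenmark, 3,811 pairs, ¥788,038.58):
Base rate for 9174.31 is 8.5%.
9174.31 has an FTA preferential rate, but origin Fenmark is not Pelania; base rate stands.
The additional-duty order on 9174.31 targets Quenistan, not Fenmark; it does not apply.
Duty = ¥788,038.58 × 8.5% = ¥66,983.28.
Line 3 (8435.11, Pelania, 1,246 units, ¥155,961.82):
Base rate for 8435.11 is ¥5.00/unit.
Origin Pelania is the FTA partner but 8435.11 is not on the preference list; base rate stands.
Duty = 1,246 × ¥5.00 = ¥6,230.00.
Total = ¥73,683.42 + ¥66,983.28 + ¥6,230.00 = ¥146,896.70.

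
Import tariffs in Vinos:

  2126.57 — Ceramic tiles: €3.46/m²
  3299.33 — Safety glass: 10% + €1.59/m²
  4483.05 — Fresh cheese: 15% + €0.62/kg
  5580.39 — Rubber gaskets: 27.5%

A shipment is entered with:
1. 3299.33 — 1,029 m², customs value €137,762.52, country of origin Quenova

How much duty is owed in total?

€15,412.36

Line 1 (3299.33, Quenova, 1,029 m², €137,762.52):
Base rate for 3299.33 is 10% + €1.59/m².
Duty = €137,762.52 × 10% + 1,029 × €1.59 = €15,412.36.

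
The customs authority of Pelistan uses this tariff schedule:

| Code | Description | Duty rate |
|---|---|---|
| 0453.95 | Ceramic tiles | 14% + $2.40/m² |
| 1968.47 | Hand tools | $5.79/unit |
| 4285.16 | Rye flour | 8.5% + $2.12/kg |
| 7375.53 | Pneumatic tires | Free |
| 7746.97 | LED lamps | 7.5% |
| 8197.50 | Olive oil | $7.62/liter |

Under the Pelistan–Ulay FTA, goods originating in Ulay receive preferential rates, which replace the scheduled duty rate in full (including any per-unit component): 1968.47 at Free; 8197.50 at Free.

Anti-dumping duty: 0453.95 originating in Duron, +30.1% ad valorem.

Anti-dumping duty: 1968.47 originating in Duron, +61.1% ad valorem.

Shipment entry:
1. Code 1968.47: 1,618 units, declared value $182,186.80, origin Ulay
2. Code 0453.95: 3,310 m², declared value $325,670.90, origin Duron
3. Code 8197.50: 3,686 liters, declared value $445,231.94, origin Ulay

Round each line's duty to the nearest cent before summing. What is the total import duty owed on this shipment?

$151,564.87

Line 1 (1968.47, Ulay, 1,618 units, $182,186.80):
Base rate for 1968.47 is $5.79/unit.
Origin Ulay qualifies under the Pelistan–Ulay agreement and 1968.47 is covered: preferential rate Free applies instead.
The additional-duty order on 1968.47 targets Duron, not Ulay; it does not apply.
Duty = $182,186.80 × 0% = $0.00.
Line 2 (0453.95, Duron, 3,310 m², $325,670.90):
Base rate for 0453.95 is 14% + $2.40/m².
Additional duty on 0453.95 from Duron: +30.1%. Applied ad valorem rate: 14% + 30.1% = 44.1%.
Duty = $325,670.90 × 44.1% + 3,310 × $2.40 = $151,564.87.
Line 3 (8197.50, Ulay, 3,686 liters, $445,231.94):
Base rate for 8197.50 is $7.62/liter.
Origin Ulay qualifies under the Pelistan–Ulay agreement and 8197.50 is covered: preferential rate Free applies instead.
Duty = $445,231.94 × 0% = $0.00.
Total = $0.00 + $151,564.87 + $0.00 = $151,564.87.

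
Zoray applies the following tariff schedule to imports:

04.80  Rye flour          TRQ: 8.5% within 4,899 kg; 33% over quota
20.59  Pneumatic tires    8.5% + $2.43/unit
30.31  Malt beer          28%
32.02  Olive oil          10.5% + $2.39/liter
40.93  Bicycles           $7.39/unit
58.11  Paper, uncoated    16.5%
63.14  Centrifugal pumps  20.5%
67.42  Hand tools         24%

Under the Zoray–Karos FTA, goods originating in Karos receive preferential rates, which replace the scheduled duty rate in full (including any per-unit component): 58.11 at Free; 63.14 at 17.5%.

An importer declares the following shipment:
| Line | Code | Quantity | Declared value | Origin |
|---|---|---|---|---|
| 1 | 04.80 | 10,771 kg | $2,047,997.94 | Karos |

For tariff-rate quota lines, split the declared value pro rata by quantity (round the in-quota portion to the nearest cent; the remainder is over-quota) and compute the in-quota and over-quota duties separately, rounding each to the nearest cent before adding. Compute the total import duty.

Line 1 (04.80, Karos, 10,771 kg, $2,047,997.94):
Code 04.80 is under a tariff-rate quota (threshold 4,899 kg). In-quota: 4,899 kg at 8.5%; over-quota: 5,872 kg at 33%.
Pro-rata value split: in-quota = $2,047,997.94 × 4,899/10,771 = $931,495.86; over-quota = $2,047,997.94 − $931,495.86 = $1,116,502.08.
In-quota duty = $931,495.86 × 8.5% = $79,177.15. Over-quota duty = $1,116,502.08 × 33% = $368,445.69.
Line duty = $79,177.15 + $368,445.69 = $447,622.84.

$447,622.84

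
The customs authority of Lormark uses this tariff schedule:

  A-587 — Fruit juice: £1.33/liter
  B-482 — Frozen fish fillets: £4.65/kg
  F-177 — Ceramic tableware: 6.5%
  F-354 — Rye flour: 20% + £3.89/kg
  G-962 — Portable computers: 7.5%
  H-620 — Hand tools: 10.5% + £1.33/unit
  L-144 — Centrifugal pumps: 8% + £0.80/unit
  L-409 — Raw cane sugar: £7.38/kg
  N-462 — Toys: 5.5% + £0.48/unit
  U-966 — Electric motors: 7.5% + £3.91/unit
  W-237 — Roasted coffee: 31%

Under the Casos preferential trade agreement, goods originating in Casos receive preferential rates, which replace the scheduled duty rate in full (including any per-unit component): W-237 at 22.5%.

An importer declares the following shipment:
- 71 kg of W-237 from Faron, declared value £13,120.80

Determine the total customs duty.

£4,067.45

Line 1 (W-237, Faron, 71 kg, £13,120.80):
Base rate for W-237 is 31%.
W-237 has an FTA preferential rate, but origin Faron is not Casos; base rate stands.
Duty = £13,120.80 × 31% = £4,067.45.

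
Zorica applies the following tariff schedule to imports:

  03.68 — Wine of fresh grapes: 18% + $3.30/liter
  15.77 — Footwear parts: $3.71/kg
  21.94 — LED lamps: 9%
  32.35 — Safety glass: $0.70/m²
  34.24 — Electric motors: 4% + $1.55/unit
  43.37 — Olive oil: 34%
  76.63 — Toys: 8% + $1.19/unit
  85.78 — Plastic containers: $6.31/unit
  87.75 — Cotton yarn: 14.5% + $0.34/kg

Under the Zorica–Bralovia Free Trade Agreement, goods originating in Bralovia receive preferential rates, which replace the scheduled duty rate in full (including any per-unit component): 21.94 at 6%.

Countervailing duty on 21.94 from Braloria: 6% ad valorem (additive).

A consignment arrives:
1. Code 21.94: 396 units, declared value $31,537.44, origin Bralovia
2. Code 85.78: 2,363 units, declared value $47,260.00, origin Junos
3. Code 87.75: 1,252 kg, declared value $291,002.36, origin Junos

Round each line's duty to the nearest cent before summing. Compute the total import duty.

$59,423.80

Line 1 (21.94, Bralovia, 396 units, $31,537.44):
Base rate for 21.94 is 9%.
Origin Bralovia qualifies under the Zorica–Bralovia agreement and 21.94 is covered: preferential rate 6% applies instead.
The additional-duty order on 21.94 targets Braloria, not Bralovia; it does not apply.
Duty = $31,537.44 × 6% = $1,892.25.
Line 2 (85.78, Junos, 2,363 units, $47,260.00):
Base rate for 85.78 is $6.31/unit.
Duty = 2,363 × $6.31 = $14,910.53.
Line 3 (87.75, Junos, 1,252 kg, $291,002.36):
Base rate for 87.75 is 14.5% + $0.34/kg.
Duty = $291,002.36 × 14.5% + 1,252 × $0.34 = $42,621.02.
Total = $1,892.25 + $14,910.53 + $42,621.02 = $59,423.80.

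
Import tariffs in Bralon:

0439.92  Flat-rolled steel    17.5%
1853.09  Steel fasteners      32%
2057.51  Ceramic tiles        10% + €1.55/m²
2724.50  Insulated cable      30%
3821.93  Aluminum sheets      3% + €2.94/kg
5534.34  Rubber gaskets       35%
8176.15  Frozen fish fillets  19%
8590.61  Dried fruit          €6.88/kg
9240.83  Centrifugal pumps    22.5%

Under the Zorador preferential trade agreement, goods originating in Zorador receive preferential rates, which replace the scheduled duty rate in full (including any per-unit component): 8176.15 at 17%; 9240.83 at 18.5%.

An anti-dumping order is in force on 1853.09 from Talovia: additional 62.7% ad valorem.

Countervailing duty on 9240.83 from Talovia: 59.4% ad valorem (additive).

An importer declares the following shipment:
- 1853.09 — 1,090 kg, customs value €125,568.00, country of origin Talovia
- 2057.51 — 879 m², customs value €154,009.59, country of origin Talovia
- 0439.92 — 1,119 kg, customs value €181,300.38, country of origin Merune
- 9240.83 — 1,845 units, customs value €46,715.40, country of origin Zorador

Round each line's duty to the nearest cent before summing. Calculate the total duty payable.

€176,046.23

Line 1 (1853.09, Talovia, 1,090 kg, €125,568.00):
Base rate for 1853.09 is 32%.
Additional duty on 1853.09 from Talovia: +62.7%. Applied ad valorem rate: 32% + 62.7% = 94.7%.
Duty = €125,568.00 × 94.7% = €118,912.90.
Line 2 (2057.51, Talovia, 879 m², €154,009.59):
Base rate for 2057.51 is 10% + €1.55/m².
Duty = €154,009.59 × 10% + 879 × €1.55 = €16,763.41.
Line 3 (0439.92, Merune, 1,119 kg, €181,300.38):
Base rate for 0439.92 is 17.5%.
Duty = €181,300.38 × 17.5% = €31,727.57.
Line 4 (9240.83, Zorador, 1,845 units, €46,715.40):
Base rate for 9240.83 is 22.5%.
Origin Zorador qualifies under the Bralon–Zorador agreement and 9240.83 is covered: preferential rate 18.5% applies instead.
The additional-duty order on 9240.83 targets Talovia, not Zorador; it does not apply.
Duty = €46,715.40 × 18.5% = €8,642.35.
Total = €118,912.90 + €16,763.41 + €31,727.57 + €8,642.35 = €176,046.23.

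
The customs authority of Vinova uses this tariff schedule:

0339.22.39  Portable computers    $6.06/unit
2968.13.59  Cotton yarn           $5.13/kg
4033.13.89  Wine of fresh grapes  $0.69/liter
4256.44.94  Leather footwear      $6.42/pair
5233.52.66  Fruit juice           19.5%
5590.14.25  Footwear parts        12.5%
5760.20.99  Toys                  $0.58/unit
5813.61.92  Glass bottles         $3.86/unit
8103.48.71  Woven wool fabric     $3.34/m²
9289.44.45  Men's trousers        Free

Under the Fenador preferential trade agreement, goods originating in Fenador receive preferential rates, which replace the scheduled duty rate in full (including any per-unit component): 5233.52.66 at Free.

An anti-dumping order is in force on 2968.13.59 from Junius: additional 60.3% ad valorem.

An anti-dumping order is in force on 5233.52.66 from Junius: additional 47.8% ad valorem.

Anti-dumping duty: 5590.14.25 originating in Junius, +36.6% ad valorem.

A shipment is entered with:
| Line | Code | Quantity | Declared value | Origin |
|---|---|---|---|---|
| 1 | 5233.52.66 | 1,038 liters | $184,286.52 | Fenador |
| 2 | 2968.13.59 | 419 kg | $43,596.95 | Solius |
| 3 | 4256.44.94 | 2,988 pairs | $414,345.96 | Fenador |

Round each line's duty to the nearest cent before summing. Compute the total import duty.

Line 1 (5233.52.66, Fenador, 1,038 liters, $184,286.52):
Base rate for 5233.52.66 is 19.5%.
Origin Fenador qualifies under the Vinova–Fenador agreement and 5233.52.66 is covered: preferential rate Free applies instead.
The additional-duty order on 5233.52.66 targets Junius, not Fenador; it does not apply.
Duty = $184,286.52 × 0% = $0.00.
Line 2 (2968.13.59, Solius, 419 kg, $43,596.95):
Base rate for 2968.13.59 is $5.13/kg.
The additional-duty order on 2968.13.59 targets Junius, not Solius; it does not apply.
Duty = 419 × $5.13 = $2,149.47.
Line 3 (4256.44.94, Fenador, 2,988 pairs, $414,345.96):
Base rate for 4256.44.94 is $6.42/pair.
Origin Fenador is the FTA partner but 4256.44.94 is not on the preference list; base rate stands.
Duty = 2,988 × $6.42 = $19,182.96.
Total = $0.00 + $2,149.47 + $19,182.96 = $21,332.43.

$21,332.43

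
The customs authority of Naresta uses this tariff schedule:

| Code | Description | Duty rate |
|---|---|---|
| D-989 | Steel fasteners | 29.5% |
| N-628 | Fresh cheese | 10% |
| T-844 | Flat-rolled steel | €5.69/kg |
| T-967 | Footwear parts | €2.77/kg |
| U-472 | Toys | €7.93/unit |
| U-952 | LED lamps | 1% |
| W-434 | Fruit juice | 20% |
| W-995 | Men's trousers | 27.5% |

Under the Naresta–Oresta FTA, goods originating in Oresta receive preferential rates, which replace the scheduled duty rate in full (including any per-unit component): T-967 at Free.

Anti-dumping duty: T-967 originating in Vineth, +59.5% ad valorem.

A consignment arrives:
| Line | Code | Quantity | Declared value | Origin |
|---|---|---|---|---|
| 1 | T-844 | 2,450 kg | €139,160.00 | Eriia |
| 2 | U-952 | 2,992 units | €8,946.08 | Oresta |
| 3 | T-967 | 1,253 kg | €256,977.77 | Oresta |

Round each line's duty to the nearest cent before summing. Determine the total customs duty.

Line 1 (T-844, Eriia, 2,450 kg, €139,160.00):
Base rate for T-844 is €5.69/kg.
Duty = 2,450 × €5.69 = €13,940.50.
Line 2 (U-952, Oresta, 2,992 units, €8,946.08):
Base rate for U-952 is 1%.
Origin Oresta is the FTA partner but U-952 is not on the preference list; base rate stands.
Duty = €8,946.08 × 1% = €89.46.
Line 3 (T-967, Oresta, 1,253 kg, €256,977.77):
Base rate for T-967 is €2.77/kg.
Origin Oresta qualifies under the Naresta–Oresta agreement and T-967 is covered: preferential rate Free applies instead.
The additional-duty order on T-967 targets Vineth, not Oresta; it does not apply.
Duty = €256,977.77 × 0% = €0.00.
Total = €13,940.50 + €89.46 + €0.00 = €14,029.96.

€14,029.96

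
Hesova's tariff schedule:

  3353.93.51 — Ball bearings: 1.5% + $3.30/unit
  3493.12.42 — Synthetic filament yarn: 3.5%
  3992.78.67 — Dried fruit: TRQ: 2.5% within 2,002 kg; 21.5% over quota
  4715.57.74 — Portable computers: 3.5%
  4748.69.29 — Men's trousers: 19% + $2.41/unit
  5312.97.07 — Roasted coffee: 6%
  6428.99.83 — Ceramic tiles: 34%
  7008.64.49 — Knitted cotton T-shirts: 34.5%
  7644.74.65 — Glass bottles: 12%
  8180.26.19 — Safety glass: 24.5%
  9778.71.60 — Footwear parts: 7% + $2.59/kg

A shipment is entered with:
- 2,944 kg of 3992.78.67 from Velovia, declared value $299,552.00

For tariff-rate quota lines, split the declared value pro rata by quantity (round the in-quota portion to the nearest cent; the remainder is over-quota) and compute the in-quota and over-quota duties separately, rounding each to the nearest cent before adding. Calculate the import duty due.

$25,700.02

Line 1 (3992.78.67, Velovia, 2,944 kg, $299,552.00):
Code 3992.78.67 is under a tariff-rate quota (threshold 2,002 kg). In-quota: 2,002 kg at 2.5%; over-quota: 942 kg at 21.5%.
Pro-rata value split: in-quota = $299,552.00 × 2,002/2,944 = $203,703.50; over-quota = $299,552.00 − $203,703.50 = $95,848.50.
In-quota duty = $203,703.50 × 2.5% = $5,092.59. Over-quota duty = $95,848.50 × 21.5% = $20,607.43.
Line duty = $5,092.59 + $20,607.43 = $25,700.02.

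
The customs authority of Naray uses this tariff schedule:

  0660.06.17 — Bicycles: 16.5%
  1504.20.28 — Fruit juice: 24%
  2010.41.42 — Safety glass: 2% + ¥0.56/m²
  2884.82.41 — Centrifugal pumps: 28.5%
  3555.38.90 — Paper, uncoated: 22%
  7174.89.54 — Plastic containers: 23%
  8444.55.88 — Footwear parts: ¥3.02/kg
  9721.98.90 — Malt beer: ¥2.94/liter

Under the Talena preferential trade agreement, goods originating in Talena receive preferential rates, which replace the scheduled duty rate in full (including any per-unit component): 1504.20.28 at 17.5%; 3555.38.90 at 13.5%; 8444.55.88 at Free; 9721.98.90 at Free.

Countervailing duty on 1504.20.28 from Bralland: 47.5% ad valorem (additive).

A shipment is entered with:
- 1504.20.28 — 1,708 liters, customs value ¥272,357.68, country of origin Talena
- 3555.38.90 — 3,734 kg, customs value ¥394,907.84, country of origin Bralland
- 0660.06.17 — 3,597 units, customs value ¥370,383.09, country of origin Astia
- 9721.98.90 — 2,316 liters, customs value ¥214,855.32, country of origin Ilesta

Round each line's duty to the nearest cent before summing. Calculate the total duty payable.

Line 1 (1504.20.28, Talena, 1,708 liters, ¥272,357.68):
Base rate for 1504.20.28 is 24%.
Origin Talena qualifies under the Naray–Talena agreement and 1504.20.28 is covered: preferential rate 17.5% applies instead.
The additional-duty order on 1504.20.28 targets Bralland, not Talena; it does not apply.
Duty = ¥272,357.68 × 17.5% = ¥47,662.59.
Line 2 (3555.38.90, Bralland, 3,734 kg, ¥394,907.84):
Base rate for 3555.38.90 is 22%.
3555.38.90 has an FTA preferential rate, but origin Bralland is not Talena; base rate stands.
Duty = ¥394,907.84 × 22% = ¥86,879.72.
Line 3 (0660.06.17, Astia, 3,597 units, ¥370,383.09):
Base rate for 0660.06.17 is 16.5%.
Duty = ¥370,383.09 × 16.5% = ¥61,113.21.
Line 4 (9721.98.90, Ilesta, 2,316 liters, ¥214,855.32):
Base rate for 9721.98.90 is ¥2.94/liter.
9721.98.90 has an FTA preferential rate, but origin Ilesta is not Talena; base rate stands.
Duty = 2,316 × ¥2.94 = ¥6,809.04.
Total = ¥47,662.59 + ¥86,879.72 + ¥61,113.21 + ¥6,809.04 = ¥202,464.56.

¥202,464.56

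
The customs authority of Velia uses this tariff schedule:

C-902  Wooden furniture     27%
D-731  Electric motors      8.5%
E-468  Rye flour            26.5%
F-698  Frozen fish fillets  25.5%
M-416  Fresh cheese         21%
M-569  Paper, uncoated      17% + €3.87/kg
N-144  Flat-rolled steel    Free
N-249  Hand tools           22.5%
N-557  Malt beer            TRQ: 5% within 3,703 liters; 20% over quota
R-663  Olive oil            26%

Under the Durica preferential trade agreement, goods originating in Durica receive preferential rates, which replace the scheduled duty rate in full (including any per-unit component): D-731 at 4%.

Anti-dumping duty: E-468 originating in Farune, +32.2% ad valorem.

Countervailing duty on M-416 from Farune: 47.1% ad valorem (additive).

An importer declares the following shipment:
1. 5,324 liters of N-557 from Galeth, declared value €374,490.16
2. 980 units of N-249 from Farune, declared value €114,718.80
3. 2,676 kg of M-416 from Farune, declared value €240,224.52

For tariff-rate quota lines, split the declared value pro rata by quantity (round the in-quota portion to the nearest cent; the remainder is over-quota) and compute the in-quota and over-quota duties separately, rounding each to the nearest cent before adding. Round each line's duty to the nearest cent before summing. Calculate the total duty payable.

€225,232.31

Line 1 (N-557, Galeth, 5,324 liters, €374,490.16):
Code N-557 is under a tariff-rate quota (threshold 3,703 liters). In-quota: 3,703 liters at 5%; over-quota: 1,621 liters at 20%.
Pro-rata value split: in-quota = €374,490.16 × 3,703/5,324 = €260,469.02; over-quota = €374,490.16 − €260,469.02 = €114,021.14.
In-quota duty = €260,469.02 × 5% = €13,023.45. Over-quota duty = €114,021.14 × 20% = €22,804.23.
Line duty = €13,023.45 + €22,804.23 = €35,827.68.
Line 2 (N-249, Farune, 980 units, €114,718.80):
Base rate for N-249 is 22.5%.
Duty = €114,718.80 × 22.5% = €25,811.73.
Line 3 (M-416, Farune, 2,676 kg, €240,224.52):
Base rate for M-416 is 21%.
Additional duty on M-416 from Farune: +47.1%. Applied ad valorem rate: 21% + 47.1% = 68.1%.
Duty = €240,224.52 × 68.1% = €163,592.90.
Total = €35,827.68 + €25,811.73 + €163,592.90 = €225,232.31.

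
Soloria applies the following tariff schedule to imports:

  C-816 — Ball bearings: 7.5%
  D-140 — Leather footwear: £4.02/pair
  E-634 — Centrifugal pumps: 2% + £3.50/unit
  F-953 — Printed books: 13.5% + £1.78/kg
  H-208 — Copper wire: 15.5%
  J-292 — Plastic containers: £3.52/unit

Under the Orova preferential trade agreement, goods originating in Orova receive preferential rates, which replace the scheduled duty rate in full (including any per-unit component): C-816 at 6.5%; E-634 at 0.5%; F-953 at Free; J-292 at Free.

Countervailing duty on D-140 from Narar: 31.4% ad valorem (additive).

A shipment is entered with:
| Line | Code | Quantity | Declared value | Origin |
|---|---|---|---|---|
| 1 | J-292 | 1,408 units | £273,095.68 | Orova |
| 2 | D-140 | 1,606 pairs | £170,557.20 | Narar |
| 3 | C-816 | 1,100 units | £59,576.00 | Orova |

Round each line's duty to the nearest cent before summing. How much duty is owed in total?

£63,883.52

Line 1 (J-292, Orova, 1,408 units, £273,095.68):
Base rate for J-292 is £3.52/unit.
Origin Orova qualifies under the Soloria–Orova agreement and J-292 is covered: preferential rate Free applies instead.
Duty = £273,095.68 × 0% = £0.00.
Line 2 (D-140, Narar, 1,606 pairs, £170,557.20):
Base rate for D-140 is £4.02/pair.
Additional duty on D-140 from Narar: +31.4% ad valorem. Applied ad valorem rate = 31.4%.
Duty = £170,557.20 × 31.4% + 1,606 × £4.02 = £60,011.08.
Line 3 (C-816, Orova, 1,100 units, £59,576.00):
Base rate for C-816 is 7.5%.
Origin Orova qualifies under the Soloria–Orova agreement and C-816 is covered: preferential rate 6.5% applies instead.
Duty = £59,576.00 × 6.5% = £3,872.44.
Total = £0.00 + £60,011.08 + £3,872.44 = £63,883.52.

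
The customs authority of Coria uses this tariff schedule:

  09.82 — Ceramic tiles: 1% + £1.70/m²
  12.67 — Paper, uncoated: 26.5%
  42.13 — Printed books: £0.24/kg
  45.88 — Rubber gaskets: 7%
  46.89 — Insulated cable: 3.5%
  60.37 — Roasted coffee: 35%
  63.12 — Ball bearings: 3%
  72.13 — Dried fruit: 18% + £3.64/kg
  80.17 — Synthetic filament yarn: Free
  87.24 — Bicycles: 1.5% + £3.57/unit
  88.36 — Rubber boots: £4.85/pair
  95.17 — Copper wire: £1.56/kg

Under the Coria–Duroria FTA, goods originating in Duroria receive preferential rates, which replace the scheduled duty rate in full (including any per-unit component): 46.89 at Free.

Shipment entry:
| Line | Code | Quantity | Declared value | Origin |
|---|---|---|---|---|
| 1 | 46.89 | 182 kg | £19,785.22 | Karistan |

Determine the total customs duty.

Line 1 (46.89, Karistan, 182 kg, £19,785.22):
Base rate for 46.89 is 3.5%.
46.89 has an FTA preferential rate, but origin Karistan is not Duroria; base rate stands.
Duty = £19,785.22 × 3.5% = £692.48.

£692.48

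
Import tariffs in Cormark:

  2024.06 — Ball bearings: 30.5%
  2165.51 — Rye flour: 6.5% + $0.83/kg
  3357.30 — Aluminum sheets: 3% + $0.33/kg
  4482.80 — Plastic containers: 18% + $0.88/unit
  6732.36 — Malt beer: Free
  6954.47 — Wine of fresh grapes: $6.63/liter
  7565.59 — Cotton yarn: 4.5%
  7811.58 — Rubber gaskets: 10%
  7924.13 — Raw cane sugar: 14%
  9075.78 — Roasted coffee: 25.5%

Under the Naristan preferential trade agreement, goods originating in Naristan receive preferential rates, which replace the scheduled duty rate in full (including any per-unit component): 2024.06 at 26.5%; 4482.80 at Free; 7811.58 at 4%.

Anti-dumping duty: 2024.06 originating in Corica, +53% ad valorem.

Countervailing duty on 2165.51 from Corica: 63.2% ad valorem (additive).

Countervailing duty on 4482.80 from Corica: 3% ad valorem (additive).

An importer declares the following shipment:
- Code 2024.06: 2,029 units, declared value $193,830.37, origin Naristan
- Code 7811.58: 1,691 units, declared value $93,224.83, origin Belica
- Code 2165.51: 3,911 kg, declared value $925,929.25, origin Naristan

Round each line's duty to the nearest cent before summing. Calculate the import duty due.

$124,119.06

Line 1 (2024.06, Naristan, 2,029 units, $193,830.37):
Base rate for 2024.06 is 30.5%.
Origin Naristan qualifies under the Cormark–Naristan agreement and 2024.06 is covered: preferential rate 26.5% applies instead.
The additional-duty order on 2024.06 targets Corica, not Naristan; it does not apply.
Duty = $193,830.37 × 26.5% = $51,365.05.
Line 2 (7811.58, Belica, 1,691 units, $93,224.83):
Base rate for 7811.58 is 10%.
7811.58 has an FTA preferential rate, but origin Belica is not Naristan; base rate stands.
Duty = $93,224.83 × 10% = $9,322.48.
Line 3 (2165.51, Naristan, 3,911 kg, $925,929.25):
Base rate for 2165.51 is 6.5% + $0.83/kg.
Origin Naristan is the FTA partner but 2165.51 is not on the preference list; base rate stands.
The additional-duty order on 2165.51 targets Corica, not Naristan; it does not apply.
Duty = $925,929.25 × 6.5% + 3,911 × $0.83 = $63,431.53.
Total = $51,365.05 + $9,322.48 + $63,431.53 = $124,119.06.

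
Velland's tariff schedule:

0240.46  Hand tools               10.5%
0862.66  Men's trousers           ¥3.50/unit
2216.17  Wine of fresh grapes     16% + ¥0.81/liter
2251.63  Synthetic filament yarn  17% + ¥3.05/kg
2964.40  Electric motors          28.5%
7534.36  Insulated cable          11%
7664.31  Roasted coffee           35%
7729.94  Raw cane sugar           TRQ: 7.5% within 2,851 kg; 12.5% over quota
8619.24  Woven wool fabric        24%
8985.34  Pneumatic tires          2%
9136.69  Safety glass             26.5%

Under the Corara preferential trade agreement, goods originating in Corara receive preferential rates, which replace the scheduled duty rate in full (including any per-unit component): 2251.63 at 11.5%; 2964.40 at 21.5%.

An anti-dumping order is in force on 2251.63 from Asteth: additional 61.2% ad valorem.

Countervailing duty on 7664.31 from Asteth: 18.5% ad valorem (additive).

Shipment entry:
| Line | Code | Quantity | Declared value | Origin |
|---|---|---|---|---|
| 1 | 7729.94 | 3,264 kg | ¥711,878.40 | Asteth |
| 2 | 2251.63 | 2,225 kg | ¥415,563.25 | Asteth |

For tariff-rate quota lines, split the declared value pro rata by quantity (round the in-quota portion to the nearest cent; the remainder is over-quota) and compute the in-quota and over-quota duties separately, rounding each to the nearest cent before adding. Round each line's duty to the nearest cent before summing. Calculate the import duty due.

Line 1 (7729.94, Asteth, 3,264 kg, ¥711,878.40):
Code 7729.94 is under a tariff-rate quota (threshold 2,851 kg). In-quota: 2,851 kg at 7.5%; over-quota: 413 kg at 12.5%.
Pro-rata value split: in-quota = ¥711,878.40 × 2,851/3,264 = ¥621,803.10; over-quota = ¥711,878.40 − ¥621,803.10 = ¥90,075.30.
In-quota duty = ¥621,803.10 × 7.5% = ¥46,635.23. Over-quota duty = ¥90,075.30 × 12.5% = ¥11,259.41.
Line duty = ¥46,635.23 + ¥11,259.41 = ¥57,894.64.
Line 2 (2251.63, Asteth, 2,225 kg, ¥415,563.25):
Base rate for 2251.63 is 17% + ¥3.05/kg.
2251.63 has an FTA preferential rate, but origin Asteth is not Corara; base rate stands.
Additional duty on 2251.63 from Asteth: +61.2%. Applied ad valorem rate: 17% + 61.2% = 78.2%.
Duty = ¥415,563.25 × 78.2% + 2,225 × ¥3.05 = ¥331,756.71.
Total = ¥57,894.64 + ¥331,756.71 = ¥389,651.35.

¥389,651.35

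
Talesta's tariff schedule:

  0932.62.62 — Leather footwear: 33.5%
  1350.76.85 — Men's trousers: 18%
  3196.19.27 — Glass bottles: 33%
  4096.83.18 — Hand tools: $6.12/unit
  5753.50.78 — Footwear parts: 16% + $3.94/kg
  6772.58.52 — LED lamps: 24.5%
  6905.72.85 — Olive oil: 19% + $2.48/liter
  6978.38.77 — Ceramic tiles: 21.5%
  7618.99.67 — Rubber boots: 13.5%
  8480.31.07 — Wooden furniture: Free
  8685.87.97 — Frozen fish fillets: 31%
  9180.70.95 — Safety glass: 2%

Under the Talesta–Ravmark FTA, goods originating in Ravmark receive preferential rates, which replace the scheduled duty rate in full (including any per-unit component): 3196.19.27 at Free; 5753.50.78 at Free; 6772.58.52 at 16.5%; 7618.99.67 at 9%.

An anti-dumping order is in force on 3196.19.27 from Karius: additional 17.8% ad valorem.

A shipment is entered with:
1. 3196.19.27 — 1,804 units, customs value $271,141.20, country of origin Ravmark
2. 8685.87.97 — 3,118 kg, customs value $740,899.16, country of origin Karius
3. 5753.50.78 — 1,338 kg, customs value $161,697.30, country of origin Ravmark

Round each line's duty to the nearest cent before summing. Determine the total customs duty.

Line 1 (3196.19.27, Ravmark, 1,804 units, $271,141.20):
Base rate for 3196.19.27 is 33%.
Origin Ravmark qualifies under the Talesta–Ravmark agreement and 3196.19.27 is covered: preferential rate Free applies instead.
The additional-duty order on 3196.19.27 targets Karius, not Ravmark; it does not apply.
Duty = $271,141.20 × 0% = $0.00.
Line 2 (8685.87.97, Karius, 3,118 kg, $740,899.16):
Base rate for 8685.87.97 is 31%.
Duty = $740,899.16 × 31% = $229,678.74.
Line 3 (5753.50.78, Ravmark, 1,338 kg, $161,697.30):
Base rate for 5753.50.78 is 16% + $3.94/kg.
Origin Ravmark qualifies under the Talesta–Ravmark agreement and 5753.50.78 is covered: preferential rate Free applies instead.
Duty = $161,697.30 × 0% = $0.00.
Total = $0.00 + $229,678.74 + $0.00 = $229,678.74.

$229,678.74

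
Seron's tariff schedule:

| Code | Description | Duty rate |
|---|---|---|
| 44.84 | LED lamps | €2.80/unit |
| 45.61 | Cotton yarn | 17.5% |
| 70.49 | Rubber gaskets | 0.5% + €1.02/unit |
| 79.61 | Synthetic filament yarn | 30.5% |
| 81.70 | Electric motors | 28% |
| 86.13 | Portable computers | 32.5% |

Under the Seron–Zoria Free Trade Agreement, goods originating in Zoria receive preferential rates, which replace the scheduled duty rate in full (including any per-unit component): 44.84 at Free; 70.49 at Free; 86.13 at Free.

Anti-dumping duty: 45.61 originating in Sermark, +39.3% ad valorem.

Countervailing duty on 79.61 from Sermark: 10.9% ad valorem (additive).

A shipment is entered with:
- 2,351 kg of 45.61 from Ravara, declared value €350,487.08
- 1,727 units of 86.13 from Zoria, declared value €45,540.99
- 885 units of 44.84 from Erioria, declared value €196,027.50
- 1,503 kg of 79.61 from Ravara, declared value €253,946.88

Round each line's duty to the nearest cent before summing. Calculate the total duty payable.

€141,267.04

Line 1 (45.61, Ravara, 2,351 kg, €350,487.08):
Base rate for 45.61 is 17.5%.
The additional-duty order on 45.61 targets Sermark, not Ravara; it does not apply.
Duty = €350,487.08 × 17.5% = €61,335.24.
Line 2 (86.13, Zoria, 1,727 units, €45,540.99):
Base rate for 86.13 is 32.5%.
Origin Zoria qualifies under the Seron–Zoria agreement and 86.13 is covered: preferential rate Free applies instead.
Duty = €45,540.99 × 0% = €0.00.
Line 3 (44.84, Erioria, 885 units, €196,027.50):
Base rate for 44.84 is €2.80/unit.
44.84 has an FTA preferential rate, but origin Erioria is not Zoria; base rate stands.
Duty = 885 × €2.80 = €2,478.00.
Line 4 (79.61, Ravara, 1,503 kg, €253,946.88):
Base rate for 79.61 is 30.5%.
The additional-duty order on 79.61 targets Sermark, not Ravara; it does not apply.
Duty = €253,946.88 × 30.5% = €77,453.80.
Total = €61,335.24 + €0.00 + €2,478.00 + €77,453.80 = €141,267.04.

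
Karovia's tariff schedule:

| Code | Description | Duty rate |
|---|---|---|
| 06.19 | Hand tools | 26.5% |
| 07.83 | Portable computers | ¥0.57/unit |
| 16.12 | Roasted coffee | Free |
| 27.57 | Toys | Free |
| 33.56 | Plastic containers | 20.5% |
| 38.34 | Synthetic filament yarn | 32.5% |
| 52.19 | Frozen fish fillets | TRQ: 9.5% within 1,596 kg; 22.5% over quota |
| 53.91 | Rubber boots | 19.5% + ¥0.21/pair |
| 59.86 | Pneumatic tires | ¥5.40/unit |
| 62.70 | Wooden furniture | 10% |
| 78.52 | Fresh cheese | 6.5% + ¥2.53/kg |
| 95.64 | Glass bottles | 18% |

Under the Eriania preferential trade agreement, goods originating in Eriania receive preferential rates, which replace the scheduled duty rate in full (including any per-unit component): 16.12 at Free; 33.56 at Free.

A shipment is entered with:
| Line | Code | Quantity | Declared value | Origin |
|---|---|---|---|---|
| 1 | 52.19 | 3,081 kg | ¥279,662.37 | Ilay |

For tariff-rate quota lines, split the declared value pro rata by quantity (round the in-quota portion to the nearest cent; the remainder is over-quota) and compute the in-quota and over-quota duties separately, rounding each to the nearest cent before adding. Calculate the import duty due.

Line 1 (52.19, Ilay, 3,081 kg, ¥279,662.37):
Code 52.19 is under a tariff-rate quota (threshold 1,596 kg). In-quota: 1,596 kg at 9.5%; over-quota: 1,485 kg at 22.5%.
Pro-rata value split: in-quota = ¥279,662.37 × 1,596/3,081 = ¥144,868.92; over-quota = ¥279,662.37 − ¥144,868.92 = ¥134,793.45.
In-quota duty = ¥144,868.92 × 9.5% = ¥13,762.55. Over-quota duty = ¥134,793.45 × 22.5% = ¥30,328.53.
Line duty = ¥13,762.55 + ¥30,328.53 = ¥44,091.08.

¥44,091.08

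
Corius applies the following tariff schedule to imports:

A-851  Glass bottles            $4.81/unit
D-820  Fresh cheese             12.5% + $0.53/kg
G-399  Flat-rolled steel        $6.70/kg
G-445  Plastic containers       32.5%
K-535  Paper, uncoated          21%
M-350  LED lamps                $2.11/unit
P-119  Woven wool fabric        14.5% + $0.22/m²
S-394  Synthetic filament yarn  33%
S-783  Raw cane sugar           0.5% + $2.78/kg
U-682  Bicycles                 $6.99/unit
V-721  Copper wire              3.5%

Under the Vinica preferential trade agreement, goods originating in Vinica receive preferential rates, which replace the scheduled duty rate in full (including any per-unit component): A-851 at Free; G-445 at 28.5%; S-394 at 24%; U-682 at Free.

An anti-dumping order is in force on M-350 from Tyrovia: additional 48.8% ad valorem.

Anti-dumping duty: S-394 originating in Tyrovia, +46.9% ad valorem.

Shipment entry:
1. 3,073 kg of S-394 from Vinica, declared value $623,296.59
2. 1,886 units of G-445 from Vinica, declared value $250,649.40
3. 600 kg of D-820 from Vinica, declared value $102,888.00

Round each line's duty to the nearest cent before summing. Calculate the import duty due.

Line 1 (S-394, Vinica, 3,073 kg, $623,296.59):
Base rate for S-394 is 33%.
Origin Vinica qualifies under the Corius–Vinica agreement and S-394 is covered: preferential rate 24% applies instead.
The additional-duty order on S-394 targets Tyrovia, not Vinica; it does not apply.
Duty = $623,296.59 × 24% = $149,591.18.
Line 2 (G-445, Vinica, 1,886 units, $250,649.40):
Base rate for G-445 is 32.5%.
Origin Vinica qualifies under the Corius–Vinica agreement and G-445 is covered: preferential rate 28.5% applies instead.
Duty = $250,649.40 × 28.5% = $71,435.08.
Line 3 (D-820, Vinica, 600 kg, $102,888.00):
Base rate for D-820 is 12.5% + $0.53/kg.
Origin Vinica is the FTA partner but D-820 is not on the preference list; base rate stands.
Duty = $102,888.00 × 12.5% + 600 × $0.53 = $13,179.00.
Total = $149,591.18 + $71,435.08 + $13,179.00 = $234,205.26.

$234,205.26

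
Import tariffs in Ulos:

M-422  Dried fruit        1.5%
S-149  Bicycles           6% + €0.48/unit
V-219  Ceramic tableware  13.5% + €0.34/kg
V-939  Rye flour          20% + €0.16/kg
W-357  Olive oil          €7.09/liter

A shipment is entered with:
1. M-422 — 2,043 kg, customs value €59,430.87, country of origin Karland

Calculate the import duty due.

€891.46

Line 1 (M-422, Karland, 2,043 kg, €59,430.87):
Base rate for M-422 is 1.5%.
Duty = €59,430.87 × 1.5% = €891.46.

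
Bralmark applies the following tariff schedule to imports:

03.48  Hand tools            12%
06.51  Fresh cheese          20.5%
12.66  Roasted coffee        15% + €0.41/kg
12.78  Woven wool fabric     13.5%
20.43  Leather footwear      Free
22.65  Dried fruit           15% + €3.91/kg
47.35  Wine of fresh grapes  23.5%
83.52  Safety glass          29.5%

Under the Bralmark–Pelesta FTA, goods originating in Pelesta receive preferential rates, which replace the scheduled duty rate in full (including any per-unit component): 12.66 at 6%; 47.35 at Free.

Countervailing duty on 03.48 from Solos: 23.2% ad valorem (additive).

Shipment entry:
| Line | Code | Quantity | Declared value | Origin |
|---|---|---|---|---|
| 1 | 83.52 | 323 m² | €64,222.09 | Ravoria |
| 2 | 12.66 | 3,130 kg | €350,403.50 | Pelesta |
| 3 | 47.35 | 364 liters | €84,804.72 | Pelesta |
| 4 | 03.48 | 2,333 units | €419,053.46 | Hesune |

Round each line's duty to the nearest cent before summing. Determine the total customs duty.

€90,256.15

Line 1 (83.52, Ravoria, 323 m², €64,222.09):
Base rate for 83.52 is 29.5%.
Duty = €64,222.09 × 29.5% = €18,945.52.
Line 2 (12.66, Pelesta, 3,130 kg, €350,403.50):
Base rate for 12.66 is 15% + €0.41/kg.
Origin Pelesta qualifies under the Bralmark–Pelesta agreement and 12.66 is covered: preferential rate 6% applies instead.
Duty = €350,403.50 × 6% = €21,024.21.
Line 3 (47.35, Pelesta, 364 liters, €84,804.72):
Base rate for 47.35 is 23.5%.
Origin Pelesta qualifies under the Bralmark–Pelesta agreement and 47.35 is covered: preferential rate Free applies instead.
Duty = €84,804.72 × 0% = €0.00.
Line 4 (03.48, Hesune, 2,333 units, €419,053.46):
Base rate for 03.48 is 12%.
The additional-duty order on 03.48 targets Solos, not Hesune; it does not apply.
Duty = €419,053.46 × 12% = €50,286.42.
Total = €18,945.52 + €21,024.21 + €0.00 + €50,286.42 = €90,256.15.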